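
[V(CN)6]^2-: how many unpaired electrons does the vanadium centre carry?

1 unpaired electron

Ligand charges: each cyanide is −1. With an overall charge of −2 the vanadium centre must be in the +4 oxidation state.
Vanadium is a group-5 element; V(IV) is therefore d¹.
In an octahedral field the d¹ configuration is t₂g¹e_g⁰ (only one arrangement possible), giving 1 unpaired electron.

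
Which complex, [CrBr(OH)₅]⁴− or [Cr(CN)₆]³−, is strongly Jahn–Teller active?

[CrBr(OH)₅]⁴−: Summing ligand charges against the −4 overall charge gives an oxidation state of +2 for chromium. Group 6 minus oxidation state 2 gives a d⁴ configuration. Bromide and hydroxide are weak-field ligands for a first-row metal, so the complex is high-spin. The t₂g³e_g¹ (high-spin) configuration has an unevenly filled e_g set; the Jahn–Teller theorem predicts a tetragonal distortion (typically axial elongation) to lift the degeneracy.
[Cr(CN)₆]³−: Each cyanide is −1; balancing the −3 overall charge requires Cr(III). Cr sits in group 6, so the d-electron count is 6 − 3 = 3. The d³ configuration leaves the e_g set evenly filled (or empty) — no strong Jahn–Teller driving force.

[CrBr(OH)₅]⁴−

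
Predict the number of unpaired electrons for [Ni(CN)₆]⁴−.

2

Summing ligand charges against the −4 overall charge gives an oxidation state of +2 for nickel.
Ni sits in group 10, so the d-electron count is 10 − 2 = 8.
In an octahedral field the d⁸ configuration is t₂g⁶e_g² (only one arrangement possible), giving 2 unpaired electrons.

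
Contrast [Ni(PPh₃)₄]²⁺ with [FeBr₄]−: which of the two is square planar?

For [Ni(PPh₃)₄]²⁺: Summing ligand charges against the +2 overall charge gives an oxidation state of +2 for nickel. Nickel is a group-10 element; Ni(II) is therefore d⁸. Triphenylphosphine is a strong-field ligand (high in the spectrochemical series). A 3d d⁸ ion with strong-field ligands gains enough CFSE to favour square planar over tetrahedral. → square planar.
For [FeBr₄]−: Ligand charges: each bromide is −1. With an overall charge of −1 the iron centre must be in the +3 oxidation state. Fe sits in group 8, so the d-electron count is 8 − 3 = 5. A high-spin d⁵ ion has zero CFSE in either geometry, so four ligands adopt the sterically favoured tetrahedral geometry. → tetrahedral.

[Ni(PPh₃)₄]²⁺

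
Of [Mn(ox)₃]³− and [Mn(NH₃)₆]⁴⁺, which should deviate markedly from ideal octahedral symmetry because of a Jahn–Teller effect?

[Mn(ox)₃]³−: Summing ligand charges against the −3 overall charge gives an oxidation state of +3 for manganese. Group 7 minus oxidation state 3 gives a d⁴ configuration. Oxalate is a weak-field ligand for a first-row metal, so the complex is high-spin. The t₂g³e_g¹ (high-spin) configuration has an unevenly filled e_g set; the Jahn–Teller theorem predicts a tetragonal distortion (typically axial elongation) to lift the degeneracy.
[Mn(NH₃)₆]⁴⁺: Ammonia is neutral; balancing the +4 overall charge requires Mn(IV). Mn sits in group 7, so the d-electron count is 7 − 4 = 3. The d³ configuration leaves the e_g set evenly filled (or empty) — no strong Jahn–Teller driving force.

[Mn(ox)₃]³−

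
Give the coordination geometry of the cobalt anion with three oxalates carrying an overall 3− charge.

Each oxalate is −2; balancing the −3 overall charge requires Co(III).
Cobalt is a group-9 element; Co(III) is therefore d⁶.
Counting donor atoms: 3×oxalate (bidentate) → 6 donors. Coordination number = 6.
Six donors around a single metal centre give an octahedral coordination sphere.

octahedral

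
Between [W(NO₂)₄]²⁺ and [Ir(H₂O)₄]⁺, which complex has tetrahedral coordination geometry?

[W(NO₂)₄]²⁺

For [W(NO₂)₄]²⁺: Each nitro (N-bound nitrite) is −1; balancing the +2 overall charge requires W(VI). Tungsten is a group-6 element; W(VI) is therefore d⁰. A d⁰ ion has no crystal-field stabilisation preference between square planar and tetrahedral, so four ligands adopt the sterically favoured tetrahedral geometry. → tetrahedral.
For [Ir(H₂O)₄]⁺: Summing ligand charges against the +1 overall charge gives an oxidation state of +1 for iridium. Ir sits in group 9, so the d-electron count is 9 − 1 = 8. A 5d d⁸ ion has a large crystal-field splitting; square planar leaves the high-energy d_{x²−y²} orbital empty and maximises CFSE. → square planar.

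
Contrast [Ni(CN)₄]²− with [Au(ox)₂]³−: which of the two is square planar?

[Ni(CN)₄]²−

For [Ni(CN)₄]²−: Each cyanide is −1; balancing the −2 overall charge requires Ni(II). Nickel is a group-10 element; Ni(II) is therefore d⁸. Cyanide is a strong-field ligand (high in the spectrochemical series). A 3d d⁸ ion with strong-field ligands gains enough CFSE to favour square planar over tetrahedral. → square planar.
For [Au(ox)₂]³−: Ligand charges: each oxalate is −2. With an overall charge of −3 the gold centre must be in the +1 oxidation state. Au sits in group 11, so the d-electron count is 11 − 1 = 10. A d¹⁰ ion has no crystal-field stabilisation preference between square planar and tetrahedral, so four ligands adopt the sterically favoured tetrahedral geometry. → tetrahedral.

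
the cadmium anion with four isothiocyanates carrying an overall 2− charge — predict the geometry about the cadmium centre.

Each isothiocyanate is −1; balancing the −2 overall charge requires Cd(II).
Group 12 minus oxidation state 2 gives a d¹⁰ configuration.
Coordination number: 4.
A d¹⁰ ion has no crystal-field stabilisation preference between square planar and tetrahedral, so four ligands adopt the sterically favoured tetrahedral geometry.

tetrahedral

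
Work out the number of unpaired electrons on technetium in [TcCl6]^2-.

3 unpaired electrons

Summing ligand charges against the −2 overall charge gives an oxidation state of +4 for technetium.
Technetium is a group-7 element; Tc(IV) is therefore d³.
In an octahedral field the d³ configuration is t₂g³e_g⁰ (only one arrangement possible), giving 3 unpaired electrons.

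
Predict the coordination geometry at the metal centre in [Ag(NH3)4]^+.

Ligand charges: ammonia is neutral. With an overall charge of +1 the silver centre must be in the +1 oxidation state.
Silver is a group-11 element; Ag(I) is therefore d¹⁰.
With 4 monodentate ligands the coordination number is 4.
A d¹⁰ ion has no crystal-field stabilisation preference between square planar and tetrahedral, so four ligands adopt the sterically favoured tetrahedral geometry.

tetrahedral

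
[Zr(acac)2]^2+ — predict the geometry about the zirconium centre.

tetrahedral

Ligand charges: each acetylacetonate is −1. With an overall charge of +2 the zirconium centre must be in the +4 oxidation state.
Zr sits in group 4, so the d-electron count is 4 − 4 = 0.
Counting donor atoms: 2×acetylacetonate (bidentate) → 4 donors. Coordination number = 4.
A d⁰ ion has no crystal-field stabilisation preference between square planar and tetrahedral, so four ligands adopt the sterically favoured tetrahedral geometry.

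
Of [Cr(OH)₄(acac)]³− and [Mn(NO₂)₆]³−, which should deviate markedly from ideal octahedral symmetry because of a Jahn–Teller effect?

[Cr(OH)₄(acac)]³−

[Cr(OH)₄(acac)]³−: Each hydroxide is −1; each acetylacetonate is −1; balancing the −3 overall charge requires Cr(II). Group 6 minus oxidation state 2 gives a d⁴ configuration. Acetylacetonate and hydroxide are weak-field ligands for a first-row metal, so the complex is high-spin. The t₂g³e_g¹ (high-spin) configuration has an unevenly filled e_g set; the Jahn–Teller theorem predicts a tetragonal distortion (typically axial elongation) to lift the degeneracy.
[Mn(NO₂)₆]³−: Ligand charges: each nitro (N-bound nitrite) is −1. With an overall charge of −3 the manganese centre must be in the +3 oxidation state. Manganese is a group-7 element; Mn(III) is therefore d⁴. Nitro (N-bound nitrite) is a strong-field ligand (high in the spectrochemical series) for a first-row metal, so the complex is low-spin. The d⁴ configuration leaves the e_g set evenly filled (or empty) — no strong Jahn–Teller driving force.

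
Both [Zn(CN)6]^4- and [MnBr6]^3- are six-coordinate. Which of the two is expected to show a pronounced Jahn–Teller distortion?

[MnBr6]^3-

[Zn(CN)6]^4-: Ligand charges: each cyanide is −1. With an overall charge of −4 the zinc centre must be in the +2 oxidation state. Group 12 minus oxidation state 2 gives a d¹⁰ configuration. The d¹⁰ configuration leaves the e_g set evenly filled (or empty) — no strong Jahn–Teller driving force.
[MnBr6]^3-: Summing ligand charges against the −3 overall charge gives an oxidation state of +3 for manganese. Manganese is a group-7 element; Mn(III) is therefore d⁴. Bromide is a weak-field ligand for a first-row metal, so the complex is high-spin. The t₂g³e_g¹ (high-spin) configuration has an unevenly filled e_g set; the Jahn–Teller theorem predicts a tetragonal distortion (typically axial elongation) to lift the degeneracy.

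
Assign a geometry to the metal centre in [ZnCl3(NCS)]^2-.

Summing ligand charges against the −2 overall charge gives an oxidation state of +2 for zinc.
Group 12 minus oxidation state 2 gives a d¹⁰ configuration.
With 4 monodentate ligands the coordination number is 4.
A d¹⁰ ion has no crystal-field stabilisation preference between square planar and tetrahedral, so four ligands adopt the sterically favoured tetrahedral geometry.

tetrahedral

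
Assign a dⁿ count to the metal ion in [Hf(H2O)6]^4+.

Water is neutral; balancing the +4 overall charge requires Hf(IV).
Hafnium is a group-4 element; Hf(IV) is therefore d⁰.

d⁰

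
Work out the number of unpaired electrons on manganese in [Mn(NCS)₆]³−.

Summing ligand charges against the −3 overall charge gives an oxidation state of +3 for manganese.
Mn sits in group 7, so the d-electron count is 7 − 3 = 4.
The spin state decides the count: Isothiocyanate is a weak-field ligand for a first-row metal, so the complex is high-spin.
An octahedral high-spin d⁴ ion is t₂g³e_g¹, giving 4 unpaired electrons.

4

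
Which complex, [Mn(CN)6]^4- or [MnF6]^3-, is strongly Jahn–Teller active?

[Mn(CN)6]^4-: Ligand charges: each cyanide is −1. With an overall charge of −4 the manganese centre must be in the +2 oxidation state. Group 7 minus oxidation state 2 gives a d⁵ configuration. Cyanide is a strong-field ligand (high in the spectrochemical series) for a first-row metal, so the complex is low-spin. The d⁵ configuration leaves the e_g set evenly filled (or empty) — no strong Jahn–Teller driving force.
[MnF6]^3-: Each fluoride is −1; balancing the −3 overall charge requires Mn(III). Group 7 minus oxidation state 3 gives a d⁴ configuration. Fluoride is a weak-field ligand for a first-row metal, so the complex is high-spin. The t₂g³e_g¹ (high-spin) configuration has an unevenly filled e_g set; the Jahn–Teller theorem predicts a tetragonal distortion (typically axial elongation) to lift the degeneracy.

[MnF6]^3-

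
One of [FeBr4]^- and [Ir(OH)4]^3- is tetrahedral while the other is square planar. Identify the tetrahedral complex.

[FeBr4]^-

For [FeBr4]^-: Summing ligand charges against the −1 overall charge gives an oxidation state of +3 for iron. Group 8 minus oxidation state 3 gives a d⁵ configuration. A high-spin d⁵ ion has zero CFSE in either geometry, so four ligands adopt the sterically favoured tetrahedral geometry. → tetrahedral.
For [Ir(OH)4]^3-: Summing ligand charges against the −3 overall charge gives an oxidation state of +1 for iridium. Group 9 minus oxidation state 1 gives a d⁸ configuration. A 5d d⁸ ion has a large crystal-field splitting; square planar leaves the high-energy d_{x²−y²} orbital empty and maximises CFSE. → square planar.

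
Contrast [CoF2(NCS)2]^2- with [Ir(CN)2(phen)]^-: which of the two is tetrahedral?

[CoF2(NCS)2]^2-

For [CoF2(NCS)2]^2-: Each fluoride is −1; each isothiocyanate is −1; balancing the −2 overall charge requires Co(II). Co sits in group 9, so the d-electron count is 9 − 2 = 7. For a high-spin 3d d⁷ ion with weak-field ligands the small Δₜ gives little square-planar CFSE advantage, so four ligands adopt the sterically favoured tetrahedral geometry. → tetrahedral.
For [Ir(CN)2(phen)]^-: Summing ligand charges against the −1 overall charge gives an oxidation state of +1 for iridium. Ir sits in group 9, so the d-electron count is 9 − 1 = 8. A 5d d⁸ ion has a large crystal-field splitting; square planar leaves the high-energy d_{x²−y²} orbital empty and maximises CFSE. → square planar.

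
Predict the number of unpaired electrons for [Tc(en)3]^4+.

3 unpaired electrons

Ethylenediamine is neutral; balancing the +4 overall charge requires Tc(IV).
Technetium is a group-7 element; Tc(IV) is therefore d³.
Counting donor atoms: 3×ethylenediamine (bidentate) → 6 donors. Coordination number = 6.
In an octahedral field the d³ configuration is t₂g³e_g⁰ (only one arrangement possible), giving 3 unpaired electrons.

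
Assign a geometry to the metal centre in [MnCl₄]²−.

Ligand charges: each chloride is −1. With an overall charge of −2 the manganese centre must be in the +2 oxidation state.
Group 7 minus oxidation state 2 gives a d⁵ configuration.
Coordination number: 4.
Chloride is a weak-field ligand.
A high-spin d⁵ ion has zero CFSE in either geometry, so four ligands adopt the sterically favoured tetrahedral geometry.

tetrahedral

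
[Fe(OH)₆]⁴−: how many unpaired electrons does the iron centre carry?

4 unpaired electrons

Each hydroxide is −1; balancing the −4 overall charge requires Fe(II).
Fe sits in group 8, so the d-electron count is 8 − 2 = 6.
The spin state decides the count: Hydroxide is a weak-field ligand for a first-row metal, so the complex is high-spin.
An octahedral high-spin d⁶ ion is t₂g⁴e_g², giving 4 unpaired electrons.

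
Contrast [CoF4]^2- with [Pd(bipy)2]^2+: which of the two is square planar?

[Pd(bipy)2]^2+

For [CoF4]^2-: Each fluoride is −1; balancing the −2 overall charge requires Co(II). Cobalt is a group-9 element; Co(II) is therefore d⁷. For a high-spin 3d d⁷ ion with weak-field ligands the small Δₜ gives little square-planar CFSE advantage, so four ligands adopt the sterically favoured tetrahedral geometry. → tetrahedral.
For [Pd(bipy)2]^2+: Summing ligand charges against the +2 overall charge gives an oxidation state of +2 for palladium. Palladium is a group-10 element; Pd(II) is therefore d⁸. A 4d d⁸ ion has a large crystal-field splitting; square planar leaves the high-energy d_{x²−y²} orbital empty and maximises CFSE. → square planar.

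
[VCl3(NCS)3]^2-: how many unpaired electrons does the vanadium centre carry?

Each chloride is −1; each isothiocyanate is −1; balancing the −2 overall charge requires V(IV).
Group 5 minus oxidation state 4 gives a d¹ configuration.
In an octahedral field the d¹ configuration is t₂g¹e_g⁰ (only one arrangement possible), giving 1 unpaired electron.

1 unpaired electron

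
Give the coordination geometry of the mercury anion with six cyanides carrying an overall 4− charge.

octahedral

Each cyanide is −1; balancing the −4 overall charge requires Hg(II).
Hg sits in group 12, so the d-electron count is 12 − 2 = 10.
With 6 monodentate ligands the coordination number is 6.
Six donors around a single metal centre give an octahedral coordination sphere.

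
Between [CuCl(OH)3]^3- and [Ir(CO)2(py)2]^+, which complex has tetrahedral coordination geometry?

For [CuCl(OH)3]^3-: Each chloride is −1; each hydroxide is −1; balancing the −3 overall charge requires Cu(I). Cu sits in group 11, so the d-electron count is 11 − 1 = 10. A d¹⁰ ion has no crystal-field stabilisation preference between square planar and tetrahedral, so four ligands adopt the sterically favoured tetrahedral geometry. → tetrahedral.
For [Ir(CO)2(py)2]^+: Carbonyl is neutral; pyridine is neutral; balancing the +1 overall charge requires Ir(I). Iridium is a group-9 element; Ir(I) is therefore d⁸. A 5d d⁸ ion has a large crystal-field splitting; square planar leaves the high-energy d_{x²−y²} orbital empty and maximises CFSE. → square planar.

[CuCl(OH)3]^3-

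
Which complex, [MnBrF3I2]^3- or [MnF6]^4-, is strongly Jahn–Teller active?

[MnBrF3I2]^3-: Each bromide is −1; each fluoride is −1; each iodide is −1; balancing the −3 overall charge requires Mn(III). Manganese is a group-7 element; Mn(III) is therefore d⁴. Bromide, fluoride, and iodide are weak-field ligands for a first-row metal, so the complex is high-spin. The t₂g³e_g¹ (high-spin) configuration has an unevenly filled e_g set; the Jahn–Teller theorem predicts a tetragonal distortion (typically axial elongation) to lift the degeneracy.
[MnF6]^4-: Each fluoride is −1; balancing the −4 overall charge requires Mn(II). Mn sits in group 7, so the d-electron count is 7 − 2 = 5. Fluoride is a weak-field ligand for a first-row metal, so the complex is high-spin. The d⁵ configuration leaves the e_g set evenly filled (or empty) — no strong Jahn–Teller driving force.

[MnBrF3I2]^3-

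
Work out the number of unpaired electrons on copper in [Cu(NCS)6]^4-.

1 unpaired electron

Ligand charges: each isothiocyanate is −1. With an overall charge of −4 the copper centre must be in the +2 oxidation state.
Copper is a group-11 element; Cu(II) is therefore d⁹.
In an octahedral field the d⁹ configuration is t₂g⁶e_g³ (only one arrangement possible), giving 1 unpaired electron.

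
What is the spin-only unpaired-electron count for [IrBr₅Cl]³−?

0 unpaired electrons

Ligand charges: each bromide is −1; each chloride is −1. With an overall charge of −3 the iridium centre must be in the +3 oxidation state.
Group 9 minus oxidation state 3 gives a d⁶ configuration.
The spin state decides the count: a 5d ion has a large Δₒ and is invariably low-spin.
An octahedral low-spin d⁶ ion is t₂g⁶e_g⁰, giving 0 unpaired electrons.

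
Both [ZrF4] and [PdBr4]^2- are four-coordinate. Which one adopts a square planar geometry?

[PdBr4]^2-

For [ZrF4]: Each fluoride is −1; balancing the 0 overall charge requires Zr(IV). Zr sits in group 4, so the d-electron count is 4 − 4 = 0. A d⁰ ion has no crystal-field stabilisation preference between square planar and tetrahedral, so four ligands adopt the sterically favoured tetrahedral geometry. → tetrahedral.
For [PdBr4]^2-: Ligand charges: each bromide is −1. With an overall charge of −2 the palladium centre must be in the +2 oxidation state. Pd sits in group 10, so the d-electron count is 10 − 2 = 8. A 4d d⁸ ion has a large crystal-field splitting; square planar leaves the high-energy d_{x²−y²} orbital empty and maximises CFSE. → square planar.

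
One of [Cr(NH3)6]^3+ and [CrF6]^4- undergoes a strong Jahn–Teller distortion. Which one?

[CrF6]^4-

[Cr(NH3)6]^3+: Ammonia is neutral; balancing the +3 overall charge requires Cr(III). Chromium is a group-6 element; Cr(III) is therefore d³. The d³ configuration leaves the e_g set evenly filled (or empty) — no strong Jahn–Teller driving force.
[CrF6]^4-: Ligand charges: each fluoride is −1. With an overall charge of −4 the chromium centre must be in the +2 oxidation state. Cr sits in group 6, so the d-electron count is 6 − 2 = 4. Fluoride is a weak-field ligand for a first-row metal, so the complex is high-spin. The t₂g³e_g¹ (high-spin) configuration has an unevenly filled e_g set; the Jahn–Teller theorem predicts a tetragonal distortion (typically axial elongation) to lift the degeneracy.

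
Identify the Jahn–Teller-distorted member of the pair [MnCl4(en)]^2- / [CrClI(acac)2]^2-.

[CrClI(acac)2]^2-

[MnCl4(en)]^2-: Ligand charges: each chloride is −1; ethylenediamine is neutral. With an overall charge of −2 the manganese centre must be in the +2 oxidation state. Mn sits in group 7, so the d-electron count is 7 − 2 = 5. Chloride is a weak-field ligand for a first-row metal, so the complex is high-spin. The d⁵ configuration leaves the e_g set evenly filled (or empty) — no strong Jahn–Teller driving force.
[CrClI(acac)2]^2-: Each chloride is −1; each iodide is −1; each acetylacetonate is −1; balancing the −2 overall charge requires Cr(II). Group 6 minus oxidation state 2 gives a d⁴ configuration. Acetylacetonate, chloride, and iodide are weak-field ligands for a first-row metal, so the complex is high-spin. The t₂g³e_g¹ (high-spin) configuration has an unevenly filled e_g set; the Jahn–Teller theorem predicts a tetragonal distortion (typically axial elongation) to lift the degeneracy.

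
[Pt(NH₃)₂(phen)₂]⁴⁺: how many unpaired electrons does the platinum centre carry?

Ligand charges: ammonia is neutral; 1,10-phenanthroline is neutral. With an overall charge of +4 the platinum centre must be in the +4 oxidation state.
Group 10 minus oxidation state 4 gives a d⁶ configuration.
Counting donor atoms: 2×ammonia (monodentate) → 2 donors; 2×1,10-phenanthroline (bidentate) → 4 donors. Coordination number = 6.
The spin state decides the count: a 5d ion has a large Δₒ and is invariably low-spin.
An octahedral low-spin d⁶ ion is t₂g⁶e_g⁰, giving 0 unpaired electrons.

0 unpaired electrons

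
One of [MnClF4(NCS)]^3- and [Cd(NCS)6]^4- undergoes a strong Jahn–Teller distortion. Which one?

[MnClF4(NCS)]^3-: Summing ligand charges against the −3 overall charge gives an oxidation state of +3 for manganese. Manganese is a group-7 element; Mn(III) is therefore d⁴. Chloride, fluoride, and isothiocyanate are weak-field ligands for a first-row metal, so the complex is high-spin. The t₂g³e_g¹ (high-spin) configuration has an unevenly filled e_g set; the Jahn–Teller theorem predicts a tetragonal distortion (typically axial elongation) to lift the degeneracy.
[Cd(NCS)6]^4-: Ligand charges: each isothiocyanate is −1. With an overall charge of −4 the cadmium centre must be in the +2 oxidation state. Cd sits in group 12, so the d-electron count is 12 − 2 = 10. The d¹⁰ configuration leaves the e_g set evenly filled (or empty) — no strong Jahn–Teller driving force.

[MnClF4(NCS)]^3-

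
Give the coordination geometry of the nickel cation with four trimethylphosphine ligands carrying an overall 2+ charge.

square planar

Ligand charges: trimethylphosphine is neutral. With an overall charge of +2 the nickel centre must be in the +2 oxidation state.
Nickel is a group-10 element; Ni(II) is therefore d⁸.
Coordination number: 4.
Trimethylphosphine is a strong-field ligand (high in the spectrochemical series).
A 3d d⁸ ion with strong-field ligands gains enough CFSE to favour square planar over tetrahedral.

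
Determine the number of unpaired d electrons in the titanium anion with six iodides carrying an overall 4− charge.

Summing ligand charges against the −4 overall charge gives an oxidation state of +2 for titanium.
Ti sits in group 4, so the d-electron count is 4 − 2 = 2.
In an octahedral field the d² configuration is t₂g²e_g⁰ (only one arrangement possible), giving 2 unpaired electrons.

2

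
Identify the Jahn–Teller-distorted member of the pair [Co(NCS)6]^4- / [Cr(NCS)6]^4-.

[Co(NCS)6]^4-: Ligand charges: each isothiocyanate is −1. With an overall charge of −4 the cobalt centre must be in the +2 oxidation state. Group 9 minus oxidation state 2 gives a d⁷ configuration. Isothiocyanate is a weak-field ligand for a first-row metal, so the complex is high-spin. The d⁷ configuration leaves the e_g set evenly filled (or empty) — no strong Jahn–Teller driving force.
[Cr(NCS)6]^4-: Ligand charges: each isothiocyanate is −1. With an overall charge of −4 the chromium centre must be in the +2 oxidation state. Cr sits in group 6, so the d-electron count is 6 − 2 = 4. Isothiocyanate is a weak-field ligand for a first-row metal, so the complex is high-spin. The t₂g³e_g¹ (high-spin) configuration has an unevenly filled e_g set; the Jahn–Teller theorem predicts a tetragonal distortion (typically axial elongation) to lift the degeneracy.

[Cr(NCS)6]^4-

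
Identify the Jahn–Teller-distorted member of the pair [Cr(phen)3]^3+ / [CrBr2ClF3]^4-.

[CrBr2ClF3]^4-

[Cr(phen)3]^3+: 1,10-phenanthroline is neutral; balancing the +3 overall charge requires Cr(III). Chromium is a group-6 element; Cr(III) is therefore d³. The d³ configuration leaves the e_g set evenly filled (or empty) — no strong Jahn–Teller driving force.
[CrBr2ClF3]^4-: Each bromide is −1; each chloride is −1; each fluoride is −1; balancing the −4 overall charge requires Cr(II). Group 6 minus oxidation state 2 gives a d⁴ configuration. Bromide, chloride, and fluoride are weak-field ligands for a first-row metal, so the complex is high-spin. The t₂g³e_g¹ (high-spin) configuration has an unevenly filled e_g set; the Jahn–Teller theorem predicts a tetragonal distortion (typically axial elongation) to lift the degeneracy.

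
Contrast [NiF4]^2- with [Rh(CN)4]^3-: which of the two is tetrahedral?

[NiF4]^2-

For [NiF4]^2-: Summing ligand charges against the −2 overall charge gives an oxidation state of +2 for nickel. Ni sits in group 10, so the d-electron count is 10 − 2 = 8. Fluoride is a weak-field ligand. With weak-field ligands the CFSE gain from square planar is small, so a 3d d⁸ ion takes the sterically preferred tetrahedral geometry. → tetrahedral.
For [Rh(CN)4]^3-: Each cyanide is −1; balancing the −3 overall charge requires Rh(I). Rhodium is a group-9 element; Rh(I) is therefore d⁸. A 4d d⁸ ion has a large crystal-field splitting; square planar leaves the high-energy d_{x²−y²} orbital empty and maximises CFSE. → square planar.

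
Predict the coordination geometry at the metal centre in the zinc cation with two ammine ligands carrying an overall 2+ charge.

linear

Summing ligand charges against the +2 overall charge gives an oxidation state of +2 for zinc.
Zn sits in group 12, so the d-electron count is 12 − 2 = 10.
Coordination number: 2.
A d¹⁰ ion with only two ligands adopts a linear arrangement (sp hybridisation; no CFSE preference).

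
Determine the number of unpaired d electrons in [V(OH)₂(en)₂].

Ligand charges: each hydroxide is −1; ethylenediamine is neutral. With an overall charge of 0 the vanadium centre must be in the +2 oxidation state.
Vanadium is a group-5 element; V(II) is therefore d³.
Counting donor atoms: 2×hydroxide (monodentate) → 2 donors; 2×ethylenediamine (bidentate) → 4 donors. Coordination number = 6.
In an octahedral field the d³ configuration is t₂g³e_g⁰ (only one arrangement possible), giving 3 unpaired electrons.

3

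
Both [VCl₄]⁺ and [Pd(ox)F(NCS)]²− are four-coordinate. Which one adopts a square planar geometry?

[Pd(ox)F(NCS)]²−

For [VCl₄]⁺: Ligand charges: each chloride is −1. With an overall charge of +1 the vanadium centre must be in the +5 oxidation state. V sits in group 5, so the d-electron count is 5 − 5 = 0. A d⁰ ion has no crystal-field stabilisation preference between square planar and tetrahedral, so four ligands adopt the sterically favoured tetrahedral geometry. → tetrahedral.
For [Pd(ox)F(NCS)]²−: Ligand charges: each oxalate is −2; each fluoride is −1; each isothiocyanate is −1. With an overall charge of −2 the palladium centre must be in the +2 oxidation state. Palladium is a group-10 element; Pd(II) is therefore d⁸. A 4d d⁸ ion has a large crystal-field splitting; square planar leaves the high-energy d_{x²−y²} orbital empty and maximises CFSE. → square planar.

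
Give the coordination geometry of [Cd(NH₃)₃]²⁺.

trigonal planar

Summing ligand charges against the +2 overall charge gives an oxidation state of +2 for cadmium.
Cd sits in group 12, so the d-electron count is 12 − 2 = 10.
With 3 monodentate ligands the coordination number is 3.
Three ligands around a d¹⁰ centre minimise repulsion in a trigonal-planar arrangement.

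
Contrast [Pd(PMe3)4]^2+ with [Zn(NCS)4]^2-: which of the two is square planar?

[Pd(PMe3)4]^2+

For [Pd(PMe3)4]^2+: Trimethylphosphine is neutral; balancing the +2 overall charge requires Pd(II). Group 10 minus oxidation state 2 gives a d⁸ configuration. A 4d d⁸ ion has a large crystal-field splitting; square planar leaves the high-energy d_{x²−y²} orbital empty and maximises CFSE. → square planar.
For [Zn(NCS)4]^2-: Ligand charges: each isothiocyanate is −1. With an overall charge of −2 the zinc centre must be in the +2 oxidation state. Zinc is a group-12 element; Zn(II) is therefore d¹⁰. A d¹⁰ ion has no crystal-field stabilisation preference between square planar and tetrahedral, so four ligands adopt the sterically favoured tetrahedral geometry. → tetrahedral.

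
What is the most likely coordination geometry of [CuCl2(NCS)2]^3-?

Summing ligand charges against the −3 overall charge gives an oxidation state of +1 for copper.
Cu sits in group 11, so the d-electron count is 11 − 1 = 10.
Coordination number: 4.
A d¹⁰ ion has no crystal-field stabilisation preference between square planar and tetrahedral, so four ligands adopt the sterically favoured tetrahedral geometry.

tetrahedral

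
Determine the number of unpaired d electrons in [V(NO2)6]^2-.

1

Ligand charges: each nitro (N-bound nitrite) is −1. With an overall charge of −2 the vanadium centre must be in the +4 oxidation state.
Group 5 minus oxidation state 4 gives a d¹ configuration.
In an octahedral field the d¹ configuration is t₂g¹e_g⁰ (only one arrangement possible), giving 1 unpaired electron.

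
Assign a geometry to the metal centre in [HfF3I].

tetrahedral

Ligand charges: each fluoride is −1; each iodide is −1. With an overall charge of 0 the hafnium centre must be in the +4 oxidation state.
Hf sits in group 4, so the d-electron count is 4 − 4 = 0.
Coordination number: 4.
A d⁰ ion has no crystal-field stabilisation preference between square planar and tetrahedral, so four ligands adopt the sterically favoured tetrahedral geometry.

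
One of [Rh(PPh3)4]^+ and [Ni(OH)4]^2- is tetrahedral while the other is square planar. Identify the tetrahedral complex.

For [Rh(PPh3)4]^+: Summing ligand charges against the +1 overall charge gives an oxidation state of +1 for rhodium. Rh sits in group 9, so the d-electron count is 9 − 1 = 8. A 4d d⁸ ion has a large crystal-field splitting; square planar leaves the high-energy d_{x²−y²} orbital empty and maximises CFSE. → square planar.
For [Ni(OH)4]^2-: Each hydroxide is −1; balancing the −2 overall charge requires Ni(II). Nickel is a group-10 element; Ni(II) is therefore d⁸. Hydroxide is a weak-field ligand. With weak-field ligands the CFSE gain from square planar is small, so a 3d d⁸ ion takes the sterically preferred tetrahedral geometry. → tetrahedral.

[Ni(OH)4]^2-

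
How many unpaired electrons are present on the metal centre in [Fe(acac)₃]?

Ligand charges: each acetylacetonate is −1. With an overall charge of 0 the iron centre must be in the +3 oxidation state.
Iron is a group-8 element; Fe(III) is therefore d⁵.
Counting donor atoms: 3×acetylacetonate (bidentate) → 6 donors. Coordination number = 6.
The spin state decides the count: Acetylacetonate is a weak-field ligand for a first-row metal, so the complex is high-spin.
An octahedral high-spin d⁵ ion is t₂g³e_g², giving 5 unpaired electrons.

5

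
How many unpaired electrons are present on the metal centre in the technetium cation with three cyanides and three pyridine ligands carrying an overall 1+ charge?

Each cyanide is −1; pyridine is neutral; balancing the +1 overall charge requires Tc(IV).
Technetium is a group-7 element; Tc(IV) is therefore d³.
In an octahedral field the d³ configuration is t₂g³e_g⁰ (only one arrangement possible), giving 3 unpaired electrons.

3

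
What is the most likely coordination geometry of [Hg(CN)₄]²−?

tetrahedral

Each cyanide is −1; balancing the −2 overall charge requires Hg(II).
Group 12 minus oxidation state 2 gives a d¹⁰ configuration.
Coordination number: 4.
A d¹⁰ ion has no crystal-field stabilisation preference between square planar and tetrahedral, so four ligands adopt the sterically favoured tetrahedral geometry.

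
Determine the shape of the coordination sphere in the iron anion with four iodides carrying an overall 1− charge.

Each iodide is −1; balancing the −1 overall charge requires Fe(III).
Iron is a group-8 element; Fe(III) is therefore d⁵.
Coordination number: 4.
Iodide is a weak-field ligand.
A high-spin d⁵ ion has zero CFSE in either geometry, so four ligands adopt the sterically favoured tetrahedral geometry.

tetrahedral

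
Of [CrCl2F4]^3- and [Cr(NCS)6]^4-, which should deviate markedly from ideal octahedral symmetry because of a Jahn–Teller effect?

[Cr(NCS)6]^4-

[CrCl2F4]^3-: Summing ligand charges against the −3 overall charge gives an oxidation state of +3 for chromium. Cr sits in group 6, so the d-electron count is 6 − 3 = 3. The d³ configuration leaves the e_g set evenly filled (or empty) — no strong Jahn–Teller driving force.
[Cr(NCS)6]^4-: Each isothiocyanate is −1; balancing the −4 overall charge requires Cr(II). Group 6 minus oxidation state 2 gives a d⁴ configuration. Isothiocyanate is a weak-field ligand for a first-row metal, so the complex is high-spin. The t₂g³e_g¹ (high-spin) configuration has an unevenly filled e_g set; the Jahn–Teller theorem predicts a tetragonal distortion (typically axial elongation) to lift the degeneracy.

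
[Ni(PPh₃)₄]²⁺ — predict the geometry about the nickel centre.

square planar

Triphenylphosphine is neutral; balancing the +2 overall charge requires Ni(II).
Nickel is a group-10 element; Ni(II) is therefore d⁸.
With 4 monodentate ligands the coordination number is 4.
Triphenylphosphine is a strong-field ligand (high in the spectrochemical series).
A 3d d⁸ ion with strong-field ligands gains enough CFSE to favour square planar over tetrahedral.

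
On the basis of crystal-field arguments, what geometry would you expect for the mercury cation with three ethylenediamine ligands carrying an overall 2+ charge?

octahedral

Ethylenediamine is neutral; balancing the +2 overall charge requires Hg(II).
Hg sits in group 12, so the d-electron count is 12 − 2 = 10.
Counting donor atoms: 3×ethylenediamine (bidentate) → 6 donors. Coordination number = 6.
Six donors around a single metal centre give an octahedral coordination sphere.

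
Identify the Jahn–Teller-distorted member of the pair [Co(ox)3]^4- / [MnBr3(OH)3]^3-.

[MnBr3(OH)3]^3-

[Co(ox)3]^4-: Ligand charges: each oxalate is −2. With an overall charge of −4 the cobalt centre must be in the +2 oxidation state. Cobalt is a group-9 element; Co(II) is therefore d⁷. Oxalate is a weak-field ligand for a first-row metal, so the complex is high-spin. The d⁷ configuration leaves the e_g set evenly filled (or empty) — no strong Jahn–Teller driving force.
[MnBr3(OH)3]^3-: Ligand charges: each bromide is −1; each hydroxide is −1. With an overall charge of −3 the manganese centre must be in the +3 oxidation state. Mn sits in group 7, so the d-electron count is 7 − 3 = 4. Bromide and hydroxide are weak-field ligands for a first-row metal, so the complex is high-spin. The t₂g³e_g¹ (high-spin) configuration has an unevenly filled e_g set; the Jahn–Teller theorem predicts a tetragonal distortion (typically axial elongation) to lift the degeneracy.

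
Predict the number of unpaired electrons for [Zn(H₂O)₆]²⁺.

0 unpaired electrons

Summing ligand charges against the +2 overall charge gives an oxidation state of +2 for zinc.
Zinc is a group-12 element; Zn(II) is therefore d¹⁰.
In an octahedral field the d¹⁰ configuration is t₂g⁶e_g⁴, giving 0 unpaired electrons.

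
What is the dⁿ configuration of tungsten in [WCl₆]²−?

d2

Each chloride is −1; balancing the −2 overall charge requires W(IV).
W sits in group 6, so the d-electron count is 6 − 4 = 2.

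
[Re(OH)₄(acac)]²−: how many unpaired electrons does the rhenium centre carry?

2 unpaired electrons

Each hydroxide is −1; each acetylacetonate is −1; balancing the −2 overall charge requires Re(III).
Rhenium is a group-7 element; Re(III) is therefore d⁴.
Counting donor atoms: 4×hydroxide (monodentate) → 4 donors; 1×acetylacetonate (bidentate) → 2 donors. Coordination number = 6.
The spin state decides the count: a 5d ion has a large Δₒ and is invariably low-spin.
An octahedral low-spin d⁴ ion is t₂g⁴e_g⁰, giving 2 unpaired electrons.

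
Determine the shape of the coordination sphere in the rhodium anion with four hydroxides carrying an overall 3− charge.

Each hydroxide is −1; balancing the −3 overall charge requires Rh(I).
Rh sits in group 9, so the d-electron count is 9 − 1 = 8.
Coordination number: 4.
A 4d d⁸ ion has a large crystal-field splitting; square planar leaves the high-energy d_{x²−y²} orbital empty and maximises CFSE.

square planar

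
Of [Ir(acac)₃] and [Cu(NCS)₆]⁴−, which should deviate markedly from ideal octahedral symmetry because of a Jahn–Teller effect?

[Cu(NCS)₆]⁴−

[Ir(acac)₃]: Ligand charges: each acetylacetonate is −1. With an overall charge of 0 the iridium centre must be in the +3 oxidation state. Group 9 minus oxidation state 3 gives a d⁶ configuration. A 5d ion has a large Δₒ and is invariably low-spin. The d⁶ configuration leaves the e_g set evenly filled (or empty) — no strong Jahn–Teller driving force.
[Cu(NCS)₆]⁴−: Each isothiocyanate is −1; balancing the −4 overall charge requires Cu(II). Group 11 minus oxidation state 2 gives a d⁹ configuration. The t₂g⁶e_g³ configuration has an unevenly filled e_g set; the Jahn–Teller theorem predicts a tetragonal distortion (typically axial elongation) to lift the degeneracy.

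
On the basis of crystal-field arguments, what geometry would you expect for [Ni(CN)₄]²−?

Ligand charges: each cyanide is −1. With an overall charge of −2 the nickel centre must be in the +2 oxidation state.
Ni sits in group 10, so the d-electron count is 10 − 2 = 8.
With 4 monodentate ligands the coordination number is 4.
Cyanide is a strong-field ligand (high in the spectrochemical series).
A 3d d⁸ ion with strong-field ligands gains enough CFSE to favour square planar over tetrahedral.

square planar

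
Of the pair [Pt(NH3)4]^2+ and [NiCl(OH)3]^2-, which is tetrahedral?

For [Pt(NH3)4]^2+: Ammonia is neutral; balancing the +2 overall charge requires Pt(II). Platinum is a group-10 element; Pt(II) is therefore d⁸. A 5d d⁸ ion has a large crystal-field splitting; square planar leaves the high-energy d_{x²−y²} orbital empty and maximises CFSE. → square planar.
For [NiCl(OH)3]^2-: Summing ligand charges against the −2 overall charge gives an oxidation state of +2 for nickel. Nickel is a group-10 element; Ni(II) is therefore d⁸. Chloride and hydroxide are weak-field ligands. With weak-field ligands the CFSE gain from square planar is small, so a 3d d⁸ ion takes the sterically preferred tetrahedral geometry. → tetrahedral.

[NiCl(OH)3]^2-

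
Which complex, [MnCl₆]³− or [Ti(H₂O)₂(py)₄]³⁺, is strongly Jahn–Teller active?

[MnCl₆]³−

[MnCl₆]³−: Summing ligand charges against the −3 overall charge gives an oxidation state of +3 for manganese. Mn sits in group 7, so the d-electron count is 7 − 3 = 4. Chloride is a weak-field ligand for a first-row metal, so the complex is high-spin. The t₂g³e_g¹ (high-spin) configuration has an unevenly filled e_g set; the Jahn–Teller theorem predicts a tetragonal distortion (typically axial elongation) to lift the degeneracy.
[Ti(H₂O)₂(py)₄]³⁺: Ligand charges: water is neutral; pyridine is neutral. With an overall charge of +3 the titanium centre must be in the +3 oxidation state. Titanium is a group-4 element; Ti(III) is therefore d¹. The d¹ configuration leaves the e_g set evenly filled (or empty) — no strong Jahn–Teller driving force.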